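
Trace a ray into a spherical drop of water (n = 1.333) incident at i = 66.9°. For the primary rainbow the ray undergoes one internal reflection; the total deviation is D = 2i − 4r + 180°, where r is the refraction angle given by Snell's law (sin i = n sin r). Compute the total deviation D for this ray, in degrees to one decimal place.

sin r = sin 66.9° / 1.333 = 0.9198/1.333 = 0.6900; r = 43.63°.
D = 2·66.9° − 4·43.63° + 180° = 133.80° − 174.53° + 180° = 139.27°.

139.3°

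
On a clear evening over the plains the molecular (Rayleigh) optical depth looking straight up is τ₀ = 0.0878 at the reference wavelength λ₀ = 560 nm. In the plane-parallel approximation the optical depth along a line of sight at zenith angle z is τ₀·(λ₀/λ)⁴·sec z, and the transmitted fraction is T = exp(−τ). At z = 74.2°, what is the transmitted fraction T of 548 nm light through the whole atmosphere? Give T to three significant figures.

sec 74.2° = 3.6727.
τ = 0.0878 × (560/548)⁴ × 3.6727 = 0.0878 × 1.0905 × 3.6727 = 0.3516.
T = exp(−0.3516) = 0.7035.

0.704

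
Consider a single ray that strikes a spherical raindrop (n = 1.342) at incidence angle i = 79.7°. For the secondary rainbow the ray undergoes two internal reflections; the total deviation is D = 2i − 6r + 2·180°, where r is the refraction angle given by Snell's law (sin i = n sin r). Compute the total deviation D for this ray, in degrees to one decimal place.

236.5°

sin r = sin 79.7° / 1.342 = 0.9839/1.342 = 0.7331; r = 47.15°.
D = 2·79.7° − 6·47.15° + 2·180° = 159.40° − 282.91° + 360° = 236.49°.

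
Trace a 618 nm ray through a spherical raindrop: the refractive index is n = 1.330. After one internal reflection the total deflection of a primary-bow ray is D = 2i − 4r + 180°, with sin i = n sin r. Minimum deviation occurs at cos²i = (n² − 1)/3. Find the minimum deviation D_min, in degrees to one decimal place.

137.5°

cos²i = (1.76890 − 1)/3 = 0.25630; i = arccos(0.50626) = 59.585°.
sin r = sin 59.585°/1.330 = 0.64841; r = 40.422°.
D_min = 2·59.585° − 4·40.422° + 180° = 137.484°.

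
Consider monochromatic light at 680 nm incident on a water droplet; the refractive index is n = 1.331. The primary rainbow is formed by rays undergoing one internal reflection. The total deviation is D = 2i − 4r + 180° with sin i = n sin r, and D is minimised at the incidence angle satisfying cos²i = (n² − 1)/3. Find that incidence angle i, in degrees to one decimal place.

59.5°

cos²i = (1.331² − 1)/3 = (1.77156 − 1)/3 = 0.25719.
cos i = 0.50714, so i = 59.527°.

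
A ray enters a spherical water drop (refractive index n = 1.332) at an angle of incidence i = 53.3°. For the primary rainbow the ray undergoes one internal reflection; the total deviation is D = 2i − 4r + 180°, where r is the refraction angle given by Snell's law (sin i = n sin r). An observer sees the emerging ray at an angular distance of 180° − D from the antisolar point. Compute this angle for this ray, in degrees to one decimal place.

41.4°

sin r = sin 53.3° / 1.332 = 0.8018/1.332 = 0.6019; r = 37.01°.
D = 2·53.3° − 4·37.01° + 180° = 106.60° − 148.03° + 180° = 138.57°.
Angle from antisolar point = 180° − D = 41.43°.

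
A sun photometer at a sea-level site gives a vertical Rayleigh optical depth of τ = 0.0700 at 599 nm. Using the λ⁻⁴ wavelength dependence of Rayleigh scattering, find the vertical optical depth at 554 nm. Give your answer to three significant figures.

0.0957

τ(554 nm) = τ(599 nm) × (599/554)⁴ = 0.0700 × (1.0812)⁴ = 0.0700 × 1.3667 = 0.0957.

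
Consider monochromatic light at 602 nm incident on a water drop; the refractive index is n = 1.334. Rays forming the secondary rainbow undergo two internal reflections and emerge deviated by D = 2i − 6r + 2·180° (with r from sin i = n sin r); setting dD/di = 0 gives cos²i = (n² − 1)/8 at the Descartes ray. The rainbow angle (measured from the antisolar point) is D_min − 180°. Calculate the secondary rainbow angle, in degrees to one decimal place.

51.2°

cos²i = (1.77956 − 1)/8 = 0.09744; i = arccos(0.31216) = 71.810°.
sin r = sin 71.810°/1.334 = 0.71217; r = 45.411°.
D_min = 2·71.810° − 6·45.411° + 360° = 231.153°.
Rainbow angle = D_min − 180° = 51.153°.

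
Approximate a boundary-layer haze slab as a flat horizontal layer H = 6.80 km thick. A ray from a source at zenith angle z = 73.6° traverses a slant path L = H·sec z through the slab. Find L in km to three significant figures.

sec z = 1/cos 73.6° = 3.5418.
L = 6.80 × 3.5418 = 24.084 km.

24.1 km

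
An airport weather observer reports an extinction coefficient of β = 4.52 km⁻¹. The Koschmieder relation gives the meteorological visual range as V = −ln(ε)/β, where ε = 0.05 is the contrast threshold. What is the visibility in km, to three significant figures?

V = −ln(0.05) / 4.52 = 2.996 / 4.52 = 0.6628 km.

0.663 km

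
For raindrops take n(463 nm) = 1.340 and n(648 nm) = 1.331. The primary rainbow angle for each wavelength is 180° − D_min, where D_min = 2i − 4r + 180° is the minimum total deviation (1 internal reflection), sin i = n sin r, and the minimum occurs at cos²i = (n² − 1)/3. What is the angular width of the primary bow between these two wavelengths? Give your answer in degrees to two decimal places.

1.30°

At 463 nm (n = 1.340): cos²i = 0.26520 → i = 59.004°, r = 39.770°, D_min = 138.929°, rainbow angle = 41.071°.
At 648 nm (n = 1.331): cos²i = 0.25719 → i = 59.527°, r = 40.356°, D_min = 137.630°, rainbow angle = 42.370°.
Angular width = |41.071° − 42.370°| = 1.299°.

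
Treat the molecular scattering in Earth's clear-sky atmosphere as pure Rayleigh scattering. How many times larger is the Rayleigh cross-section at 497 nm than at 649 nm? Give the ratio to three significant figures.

2.91

Rayleigh scattering ∝ λ⁻⁴, so the ratio of coefficients is the inverse fourth power of the wavelength ratio.
σ(497)/σ(649) = (649/497)⁴ = (1.3058)⁴ = 2.908.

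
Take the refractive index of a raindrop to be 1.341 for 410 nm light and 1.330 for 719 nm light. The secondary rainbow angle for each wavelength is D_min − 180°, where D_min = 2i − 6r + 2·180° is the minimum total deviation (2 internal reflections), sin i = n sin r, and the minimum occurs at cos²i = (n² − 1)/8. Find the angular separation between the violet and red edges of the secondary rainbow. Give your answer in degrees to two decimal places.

2.86°

At 410 nm (n = 1.341): cos²i = 0.09979 → i = 71.586°, r = 45.034°, D_min = 232.966°, rainbow angle = 52.966°.
At 719 nm (n = 1.330): cos²i = 0.09611 → i = 71.940°, r = 45.630°, D_min = 230.101°, rainbow angle = 50.101°.
Angular width = |52.966° − 50.101°| = 2.865°.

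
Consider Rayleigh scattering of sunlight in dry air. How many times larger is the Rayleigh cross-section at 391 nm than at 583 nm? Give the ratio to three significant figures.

Rayleigh scattering ∝ λ⁻⁴, so the ratio of coefficients is the inverse fourth power of the wavelength ratio.
σ(391)/σ(583) = (583/391)⁴ = (1.4910)⁴ = 4.943.

4.94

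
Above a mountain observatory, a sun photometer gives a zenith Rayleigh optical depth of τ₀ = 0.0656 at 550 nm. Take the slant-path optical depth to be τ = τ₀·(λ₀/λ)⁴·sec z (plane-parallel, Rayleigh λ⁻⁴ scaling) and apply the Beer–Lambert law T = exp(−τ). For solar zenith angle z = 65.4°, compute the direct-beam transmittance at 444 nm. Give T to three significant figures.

sec 65.4° = 2.4022.
τ = 0.0656 × (550/444)⁴ × 2.4022 = 0.0656 × 2.3546 × 2.4022 = 0.3711.
T = exp(−0.3711) = 0.6900.

0.690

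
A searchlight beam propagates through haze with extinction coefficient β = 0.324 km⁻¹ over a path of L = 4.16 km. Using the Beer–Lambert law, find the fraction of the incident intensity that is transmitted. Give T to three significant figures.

τ = β·L = 0.324 × 4.16 = 1.3478.
T = exp(−1.3478) = 0.2598.

0.260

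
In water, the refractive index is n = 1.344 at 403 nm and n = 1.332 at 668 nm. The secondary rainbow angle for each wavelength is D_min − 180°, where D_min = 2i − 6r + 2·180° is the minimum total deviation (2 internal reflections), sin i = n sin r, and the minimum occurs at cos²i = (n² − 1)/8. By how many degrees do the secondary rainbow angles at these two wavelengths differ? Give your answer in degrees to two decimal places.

At 403 nm (n = 1.344): cos²i = 0.10079 → i = 71.490°, r = 44.874°, D_min = 233.733°, rainbow angle = 53.733°.
At 668 nm (n = 1.332): cos²i = 0.09678 → i = 71.875°, r = 45.520°, D_min = 230.628°, rainbow angle = 50.628°.
Angular width = |53.733° − 50.628°| = 3.104°.

3.10°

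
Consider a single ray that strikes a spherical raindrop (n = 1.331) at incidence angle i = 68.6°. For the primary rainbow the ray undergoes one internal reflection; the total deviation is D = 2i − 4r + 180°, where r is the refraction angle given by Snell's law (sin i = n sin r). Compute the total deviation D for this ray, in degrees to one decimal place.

sin r = sin 68.6° / 1.331 = 0.9311/1.331 = 0.6995; r = 44.39°.
D = 2·68.6° − 4·44.39° + 180° = 137.20° − 177.55° + 180° = 139.65°.

139.6°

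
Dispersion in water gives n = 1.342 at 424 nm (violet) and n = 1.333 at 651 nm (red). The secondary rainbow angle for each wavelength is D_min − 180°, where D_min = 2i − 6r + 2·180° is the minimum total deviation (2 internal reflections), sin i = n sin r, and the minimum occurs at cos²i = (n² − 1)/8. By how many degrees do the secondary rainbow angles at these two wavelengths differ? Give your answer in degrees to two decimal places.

2.33°

At 424 nm (n = 1.342): cos²i = 0.10012 → i = 71.554°, r = 44.981°, D_min = 233.222°, rainbow angle = 53.222°.
At 651 nm (n = 1.333): cos²i = 0.09711 → i = 71.843°, r = 45.466°, D_min = 230.891°, rainbow angle = 50.891°.
Angular width = |53.222° − 50.891°| = 2.331°.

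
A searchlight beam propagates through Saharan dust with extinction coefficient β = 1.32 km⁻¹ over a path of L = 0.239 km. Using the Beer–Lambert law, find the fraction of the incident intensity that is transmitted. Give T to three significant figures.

τ = β·L = 1.32 × 0.239 = 0.3155.
T = exp(−0.3155) = 0.7294.

0.729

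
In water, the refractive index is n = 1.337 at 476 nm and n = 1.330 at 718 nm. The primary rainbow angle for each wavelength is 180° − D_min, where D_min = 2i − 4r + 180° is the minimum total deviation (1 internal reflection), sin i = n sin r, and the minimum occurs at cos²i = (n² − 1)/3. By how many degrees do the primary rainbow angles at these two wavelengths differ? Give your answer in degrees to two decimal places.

At 476 nm (n = 1.337): cos²i = 0.26252 → i = 59.178°, r = 39.964°, D_min = 138.500°, rainbow angle = 41.500°.
At 718 nm (n = 1.330): cos²i = 0.25630 → i = 59.585°, r = 40.422°, D_min = 137.484°, rainbow angle = 42.516°.
Angular width = |41.500° − 42.516°| = 1.016°.

1.02°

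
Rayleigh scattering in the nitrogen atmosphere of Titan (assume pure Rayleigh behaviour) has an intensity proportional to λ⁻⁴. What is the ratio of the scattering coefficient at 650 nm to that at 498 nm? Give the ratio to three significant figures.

0.345

Rayleigh scattering ∝ λ⁻⁴, so the ratio of coefficients is the inverse fourth power of the wavelength ratio.
σ(650)/σ(498) = (498/650)⁴ = (0.7662)⁴ = 0.3446.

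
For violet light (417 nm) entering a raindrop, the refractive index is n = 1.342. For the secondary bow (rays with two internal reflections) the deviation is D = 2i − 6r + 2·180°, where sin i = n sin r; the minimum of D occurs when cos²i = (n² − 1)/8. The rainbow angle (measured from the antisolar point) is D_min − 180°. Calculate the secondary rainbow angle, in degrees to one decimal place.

cos²i = (1.80096 − 1)/8 = 0.10012; i = arccos(0.31642) = 71.554°.
sin r = sin 71.554°/1.342 = 0.70687; r = 44.981°.
D_min = 2·71.554° − 6·44.981° + 360° = 233.222°.
Rainbow angle = D_min − 180° = 53.222°.

53.2°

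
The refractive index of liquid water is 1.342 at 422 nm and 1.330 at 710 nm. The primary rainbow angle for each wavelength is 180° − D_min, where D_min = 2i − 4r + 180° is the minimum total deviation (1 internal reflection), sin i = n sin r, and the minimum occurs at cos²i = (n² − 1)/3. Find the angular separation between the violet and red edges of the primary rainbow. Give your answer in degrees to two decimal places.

1.73°

At 422 nm (n = 1.342): cos²i = 0.26699 → i = 58.888°, r = 39.641°, D_min = 139.213°, rainbow angle = 40.787°.
At 710 nm (n = 1.330): cos²i = 0.25630 → i = 59.585°, r = 40.422°, D_min = 137.484°, rainbow angle = 42.516°.
Angular width = |40.787° − 42.516°| = 1.729°.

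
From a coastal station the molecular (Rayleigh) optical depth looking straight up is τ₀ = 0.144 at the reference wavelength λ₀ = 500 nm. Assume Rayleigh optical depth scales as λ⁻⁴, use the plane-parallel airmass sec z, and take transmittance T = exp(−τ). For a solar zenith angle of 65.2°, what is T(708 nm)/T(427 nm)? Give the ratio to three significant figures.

1.75

Airmass: sec 65.2° = 2.3841.
τ(708 nm) = 0.144 × (500/708)⁴ × 2.3841 = 0.144 × 0.2487 × 2.3841 = 0.0854.
τ(427 nm) = 0.144 × (500/427)⁴ × 2.3841 = 0.144 × 1.8800 × 2.3841 = 0.6454.
T(708)/T(427) = exp(τ_B − τ_A) = exp(0.5600) = 1.7507.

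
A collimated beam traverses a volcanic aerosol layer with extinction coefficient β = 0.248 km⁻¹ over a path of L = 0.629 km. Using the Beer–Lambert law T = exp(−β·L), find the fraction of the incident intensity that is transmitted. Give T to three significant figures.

τ = β·L = 0.248 × 0.629 = 0.1560.
T = exp(−0.1560) = 0.8556.

0.856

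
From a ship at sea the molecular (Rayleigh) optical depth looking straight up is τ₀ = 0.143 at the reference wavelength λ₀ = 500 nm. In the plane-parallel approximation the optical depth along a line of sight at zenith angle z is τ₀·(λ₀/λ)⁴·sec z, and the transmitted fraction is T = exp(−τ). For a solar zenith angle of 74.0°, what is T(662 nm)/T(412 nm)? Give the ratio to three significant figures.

Airmass: sec 74.0° = 3.6280.
τ(662 nm) = 0.143 × (500/662)⁴ × 3.6280 = 0.143 × 0.3254 × 3.6280 = 0.1688.
τ(412 nm) = 0.143 × (500/412)⁴ × 3.6280 = 0.143 × 2.1692 × 3.6280 = 1.1254.
T(662)/T(412) = exp(τ_B − τ_A) = exp(0.9565) = 2.6026.

2.60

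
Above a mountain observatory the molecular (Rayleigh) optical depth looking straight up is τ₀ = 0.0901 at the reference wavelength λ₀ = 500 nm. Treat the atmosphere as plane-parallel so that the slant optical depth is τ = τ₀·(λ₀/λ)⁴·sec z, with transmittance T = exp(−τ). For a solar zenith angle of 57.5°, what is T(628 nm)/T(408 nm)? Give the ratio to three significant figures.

1.36

Airmass: sec 57.5° = 1.8612.
τ(628 nm) = 0.0901 × (500/628)⁴ × 1.8612 = 0.0901 × 0.4018 × 1.8612 = 0.0674.
τ(408 nm) = 0.0901 × (500/408)⁴ × 1.8612 = 0.0901 × 2.2555 × 1.8612 = 0.3782.
T(628)/T(408) = exp(τ_B − τ_A) = exp(0.3108) = 1.3646.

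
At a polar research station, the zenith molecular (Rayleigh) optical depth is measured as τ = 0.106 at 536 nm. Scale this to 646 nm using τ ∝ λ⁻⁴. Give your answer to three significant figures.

0.0502

τ(646 nm) = τ(536 nm) × (536/646)⁴ = 0.106 × (0.8297)⁴ = 0.106 × 0.4739 = 0.0502.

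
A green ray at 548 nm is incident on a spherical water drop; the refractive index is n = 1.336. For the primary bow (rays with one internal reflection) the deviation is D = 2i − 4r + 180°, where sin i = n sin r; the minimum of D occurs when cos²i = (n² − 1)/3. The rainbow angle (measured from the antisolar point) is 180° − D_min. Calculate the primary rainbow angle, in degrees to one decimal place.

41.6°

cos²i = (1.78490 − 1)/3 = 0.26163; i = arccos(0.51150) = 59.236°.
sin r = sin 59.236°/1.336 = 0.64318; r = 40.029°.
D_min = 2·59.236° − 4·40.029° + 180° = 138.356°.
Rainbow angle = 180° − D_min = 41.644°.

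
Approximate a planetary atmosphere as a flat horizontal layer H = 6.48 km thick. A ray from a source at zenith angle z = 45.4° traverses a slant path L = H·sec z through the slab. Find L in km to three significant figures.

sec z = 1/cos 45.4° = 1.4242.
L = 6.48 × 1.4242 = 9.229 km.

9.23 km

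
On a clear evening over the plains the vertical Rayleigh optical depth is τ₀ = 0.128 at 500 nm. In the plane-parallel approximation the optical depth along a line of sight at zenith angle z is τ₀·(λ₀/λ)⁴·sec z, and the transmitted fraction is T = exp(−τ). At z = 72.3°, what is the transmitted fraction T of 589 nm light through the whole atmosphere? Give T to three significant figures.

0.804

sec 72.3° = 3.2891.
τ = 0.128 × (500/589)⁴ × 3.2891 = 0.128 × 0.5193 × 3.2891 = 0.2186.
T = exp(−0.2186) = 0.8036.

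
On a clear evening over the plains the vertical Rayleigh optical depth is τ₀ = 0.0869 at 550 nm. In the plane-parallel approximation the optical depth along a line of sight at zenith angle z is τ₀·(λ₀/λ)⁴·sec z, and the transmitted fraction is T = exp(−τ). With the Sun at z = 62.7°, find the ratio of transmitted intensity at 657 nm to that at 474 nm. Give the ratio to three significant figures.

1.28

Airmass: sec 62.7° = 2.1803.
τ(657 nm) = 0.0869 × (550/657)⁴ × 2.1803 = 0.0869 × 0.4911 × 2.1803 = 0.0931.
τ(474 nm) = 0.0869 × (550/474)⁴ × 2.1803 = 0.0869 × 1.8127 × 2.1803 = 0.3435.
T(657)/T(474) = exp(τ_B − τ_A) = exp(0.2504) = 1.2845.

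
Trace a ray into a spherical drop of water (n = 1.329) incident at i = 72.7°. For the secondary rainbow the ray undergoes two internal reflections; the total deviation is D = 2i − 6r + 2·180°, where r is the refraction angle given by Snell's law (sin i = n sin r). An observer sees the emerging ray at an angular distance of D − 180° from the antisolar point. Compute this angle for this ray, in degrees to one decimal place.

49.9°

sin r = sin 72.7° / 1.329 = 0.9548/1.329 = 0.7184; r = 45.92°.
D = 2·72.7° − 6·45.92° + 2·180° = 145.40° − 275.54° + 360° = 229.86°.
Angle from antisolar point = D − 180° = 49.86°.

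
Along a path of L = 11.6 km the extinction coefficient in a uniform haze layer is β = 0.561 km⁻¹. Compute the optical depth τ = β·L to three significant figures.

6.51

τ = β·L = 0.561 × 11.6 = 6.5076.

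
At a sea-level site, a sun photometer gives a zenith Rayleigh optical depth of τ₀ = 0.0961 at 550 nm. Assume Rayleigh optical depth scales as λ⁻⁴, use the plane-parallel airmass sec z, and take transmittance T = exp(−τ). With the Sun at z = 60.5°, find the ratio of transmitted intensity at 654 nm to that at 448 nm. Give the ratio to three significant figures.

1.41

Airmass: sec 60.5° = 2.0308.
τ(654 nm) = 0.0961 × (550/654)⁴ × 2.0308 = 0.0961 × 0.5002 × 2.0308 = 0.0976.
τ(448 nm) = 0.0961 × (550/448)⁴ × 2.0308 = 0.0961 × 2.2716 × 2.0308 = 0.4433.
T(654)/T(448) = exp(τ_B − τ_A) = exp(0.3457) = 1.4130.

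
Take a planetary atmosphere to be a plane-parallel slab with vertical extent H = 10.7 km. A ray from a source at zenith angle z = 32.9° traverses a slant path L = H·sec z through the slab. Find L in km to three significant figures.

12.7 km

sec z = 1/cos 32.9° = 1.1910.
L = 10.7 × 1.1910 = 12.744 km.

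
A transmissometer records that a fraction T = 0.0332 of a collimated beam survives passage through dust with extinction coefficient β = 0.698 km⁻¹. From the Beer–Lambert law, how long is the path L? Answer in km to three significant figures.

Beer–Lambert: T = exp(−βL) ⇒ L = −ln(T)/β = −ln(0.0332)/0.698 = 3.4052/0.698 = 4.879 km.

4.88 km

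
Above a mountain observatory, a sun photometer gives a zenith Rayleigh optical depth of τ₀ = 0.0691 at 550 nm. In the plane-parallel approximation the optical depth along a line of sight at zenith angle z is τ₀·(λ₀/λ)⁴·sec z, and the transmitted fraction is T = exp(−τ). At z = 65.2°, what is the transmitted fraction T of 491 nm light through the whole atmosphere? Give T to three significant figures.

sec 65.2° = 2.3841.
τ = 0.0691 × (550/491)⁴ × 2.3841 = 0.0691 × 1.5744 × 2.3841 = 0.2594.
T = exp(−0.2594) = 0.7715.

0.772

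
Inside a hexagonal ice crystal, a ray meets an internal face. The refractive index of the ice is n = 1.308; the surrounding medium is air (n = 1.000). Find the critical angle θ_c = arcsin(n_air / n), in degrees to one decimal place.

49.9°

sin θ_c = n_air / n = 1.000 / 1.308 = 0.7645.
θ_c = arcsin(0.7645) = 49.86°.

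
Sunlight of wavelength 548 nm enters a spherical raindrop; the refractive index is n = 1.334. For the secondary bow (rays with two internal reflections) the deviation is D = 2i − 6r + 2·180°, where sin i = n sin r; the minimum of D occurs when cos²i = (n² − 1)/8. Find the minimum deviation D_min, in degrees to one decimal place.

231.2°

cos²i = (1.77956 − 1)/8 = 0.09744; i = arccos(0.31216) = 71.810°.
sin r = sin 71.810°/1.334 = 0.71217; r = 45.411°.
D_min = 2·71.810° − 6·45.411° + 360° = 231.153°.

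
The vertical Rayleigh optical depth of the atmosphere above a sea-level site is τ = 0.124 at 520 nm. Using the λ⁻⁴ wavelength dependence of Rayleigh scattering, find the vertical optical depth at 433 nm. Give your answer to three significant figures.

0.258

τ(433 nm) = τ(520 nm) × (520/433)⁴ = 0.124 × (1.2009)⁴ = 0.124 × 2.0800 = 0.2579.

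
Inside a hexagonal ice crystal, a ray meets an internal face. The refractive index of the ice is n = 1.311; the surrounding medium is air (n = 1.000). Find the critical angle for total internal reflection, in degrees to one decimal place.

sin θ_c = n_air / n = 1.000 / 1.311 = 0.7628.
θ_c = arcsin(0.7628) = 49.71°.

49.7°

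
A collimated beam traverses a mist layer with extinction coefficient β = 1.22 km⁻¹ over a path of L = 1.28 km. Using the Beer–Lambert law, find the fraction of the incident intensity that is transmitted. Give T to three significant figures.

0.210

τ = β·L = 1.22 × 1.28 = 1.5616.
T = exp(−1.5616) = 0.2098.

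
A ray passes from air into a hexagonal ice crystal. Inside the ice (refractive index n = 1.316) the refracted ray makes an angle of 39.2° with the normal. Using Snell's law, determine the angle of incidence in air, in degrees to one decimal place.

Snell: sin θ_i = n · sin θ_r = 1.316 × sin 39.2° = 1.316 × 0.6320 = 0.8318.
θ_i = arcsin(0.8318) = 56.28°.

56.3°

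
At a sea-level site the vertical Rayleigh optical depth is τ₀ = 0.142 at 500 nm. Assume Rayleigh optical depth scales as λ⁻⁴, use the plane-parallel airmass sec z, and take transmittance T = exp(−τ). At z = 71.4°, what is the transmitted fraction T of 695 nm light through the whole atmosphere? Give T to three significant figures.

sec 71.4° = 3.1352.
τ = 0.142 × (500/695)⁴ × 3.1352 = 0.142 × 0.2679 × 3.1352 = 0.1193.
T = exp(−0.1193) = 0.8876.

0.888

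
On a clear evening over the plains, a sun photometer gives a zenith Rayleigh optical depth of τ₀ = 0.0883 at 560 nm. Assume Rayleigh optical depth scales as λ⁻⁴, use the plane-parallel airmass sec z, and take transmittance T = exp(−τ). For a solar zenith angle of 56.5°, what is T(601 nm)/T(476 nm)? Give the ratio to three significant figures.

Airmass: sec 56.5° = 1.8118.
τ(601 nm) = 0.0883 × (560/601)⁴ × 1.8118 = 0.0883 × 0.7538 × 1.8118 = 0.1206.
τ(476 nm) = 0.0883 × (560/476)⁴ × 1.8118 = 0.0883 × 1.9157 × 1.8118 = 0.3065.
T(601)/T(476) = exp(τ_B − τ_A) = exp(0.1859) = 1.2043.

1.20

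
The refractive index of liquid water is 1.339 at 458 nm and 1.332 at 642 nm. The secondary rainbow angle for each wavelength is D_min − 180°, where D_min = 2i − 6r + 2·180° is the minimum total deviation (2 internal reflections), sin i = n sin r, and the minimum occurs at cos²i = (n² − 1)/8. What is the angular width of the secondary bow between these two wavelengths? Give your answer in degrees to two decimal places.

1.82°

At 458 nm (n = 1.339): cos²i = 0.09912 → i = 71.650°, r = 45.141°, D_min = 232.451°, rainbow angle = 52.451°.
At 642 nm (n = 1.332): cos²i = 0.09678 → i = 71.875°, r = 45.520°, D_min = 230.628°, rainbow angle = 50.628°.
Angular width = |52.451° − 50.628°| = 1.823°.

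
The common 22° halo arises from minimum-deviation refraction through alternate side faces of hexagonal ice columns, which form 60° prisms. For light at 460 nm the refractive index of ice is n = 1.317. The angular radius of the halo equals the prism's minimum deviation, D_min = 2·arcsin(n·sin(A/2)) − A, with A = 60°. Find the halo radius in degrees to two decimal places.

n·sin(A/2) = 1.317 × sin 30° = 1.317 × 0.5000 = 0.6585.
D_min = 2·arcsin(0.6585) − 60° = 2 × 41.186° − 60° = 22.371°.

22.37°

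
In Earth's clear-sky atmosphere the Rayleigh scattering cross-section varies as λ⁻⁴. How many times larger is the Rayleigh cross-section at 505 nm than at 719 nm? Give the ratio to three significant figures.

4.11

Rayleigh scattering ∝ λ⁻⁴, so the ratio of coefficients is the inverse fourth power of the wavelength ratio.
σ(505)/σ(719) = (719/505)⁴ = (1.4238)⁴ = 4.109.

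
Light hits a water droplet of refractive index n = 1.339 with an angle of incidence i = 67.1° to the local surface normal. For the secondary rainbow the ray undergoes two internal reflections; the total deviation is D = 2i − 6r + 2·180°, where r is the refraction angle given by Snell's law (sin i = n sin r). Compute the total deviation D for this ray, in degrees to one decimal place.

sin r = sin 67.1° / 1.339 = 0.9212/1.339 = 0.6880; r = 43.47°.
D = 2·67.1° − 6·43.47° + 2·180° = 134.20° − 260.82° + 360° = 233.38°.

233.4°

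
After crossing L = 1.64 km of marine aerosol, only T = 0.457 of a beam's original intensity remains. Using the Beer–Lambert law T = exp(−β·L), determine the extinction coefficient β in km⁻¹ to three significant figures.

Beer–Lambert: T = exp(−βL) ⇒ β = −ln(T)/L = −ln(0.457)/1.64 = 0.7831/1.64 = 0.4775 km⁻¹.

0.477 km⁻¹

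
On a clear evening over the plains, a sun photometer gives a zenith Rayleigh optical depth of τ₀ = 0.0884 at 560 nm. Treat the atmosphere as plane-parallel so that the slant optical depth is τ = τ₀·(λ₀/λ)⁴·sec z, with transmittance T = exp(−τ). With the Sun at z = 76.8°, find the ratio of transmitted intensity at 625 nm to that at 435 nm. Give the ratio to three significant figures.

Airmass: sec 76.8° = 4.3792.
τ(625 nm) = 0.0884 × (560/625)⁴ × 4.3792 = 0.0884 × 0.6445 × 4.3792 = 0.2495.
τ(435 nm) = 0.0884 × (560/435)⁴ × 4.3792 = 0.0884 × 2.7466 × 4.3792 = 1.0633.
T(625)/T(435) = exp(τ_B − τ_A) = exp(0.8138) = 2.2564.

2.26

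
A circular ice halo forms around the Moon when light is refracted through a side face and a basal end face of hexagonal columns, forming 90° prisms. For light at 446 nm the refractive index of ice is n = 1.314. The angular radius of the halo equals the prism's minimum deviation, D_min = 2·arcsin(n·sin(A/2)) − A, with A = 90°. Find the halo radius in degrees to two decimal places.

n·sin(A/2) = 1.314 × sin 45° = 1.314 × 0.7071 = 0.9291.
D_min = 2·arcsin(0.9291) − 90° = 2 × 68.301° − 90° = 46.602°.

46.60°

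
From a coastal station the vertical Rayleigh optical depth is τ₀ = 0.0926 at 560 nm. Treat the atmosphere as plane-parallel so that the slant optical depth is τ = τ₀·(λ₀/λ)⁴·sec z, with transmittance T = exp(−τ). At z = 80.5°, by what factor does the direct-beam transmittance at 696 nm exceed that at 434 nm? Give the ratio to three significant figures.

3.74

Airmass: sec 80.5° = 6.0589.
τ(696 nm) = 0.0926 × (560/696)⁴ × 6.0589 = 0.0926 × 0.4191 × 6.0589 = 0.2351.
τ(434 nm) = 0.0926 × (560/434)⁴ × 6.0589 = 0.0926 × 2.7720 × 6.0589 = 1.5552.
T(696)/T(434) = exp(τ_B − τ_A) = exp(1.3201) = 3.7438.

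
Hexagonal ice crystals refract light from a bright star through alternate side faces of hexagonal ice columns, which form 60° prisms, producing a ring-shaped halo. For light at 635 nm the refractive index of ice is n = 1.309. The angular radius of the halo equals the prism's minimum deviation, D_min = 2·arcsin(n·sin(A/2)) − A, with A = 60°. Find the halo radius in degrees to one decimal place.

21.8°

n·sin(A/2) = 1.309 × sin 30° = 1.309 × 0.5000 = 0.6545.
D_min = 2·arcsin(0.6545) − 60° = 2 × 40.882° − 60° = 21.763°.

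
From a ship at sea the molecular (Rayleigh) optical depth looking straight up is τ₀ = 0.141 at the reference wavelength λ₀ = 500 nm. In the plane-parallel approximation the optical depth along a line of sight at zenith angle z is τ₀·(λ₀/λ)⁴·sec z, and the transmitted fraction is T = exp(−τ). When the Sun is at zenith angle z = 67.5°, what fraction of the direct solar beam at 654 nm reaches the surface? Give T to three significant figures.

sec 67.5° = 2.6131.
τ = 0.141 × (500/654)⁴ × 2.6131 = 0.141 × 0.3416 × 2.6131 = 0.1259.
T = exp(−0.1259) = 0.8817.

0.882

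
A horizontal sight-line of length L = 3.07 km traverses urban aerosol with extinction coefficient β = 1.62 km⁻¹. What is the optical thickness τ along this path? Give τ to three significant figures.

τ = β·L = 1.62 × 3.07 = 4.9734.

4.97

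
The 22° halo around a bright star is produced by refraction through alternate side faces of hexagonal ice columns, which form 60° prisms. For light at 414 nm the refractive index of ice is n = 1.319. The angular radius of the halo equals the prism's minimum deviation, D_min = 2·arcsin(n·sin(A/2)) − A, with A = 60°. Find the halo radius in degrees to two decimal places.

22.52°

n·sin(A/2) = 1.319 × sin 30° = 1.319 × 0.5000 = 0.6595.
D_min = 2·arcsin(0.6595) − 60° = 2 × 41.262° − 60° = 22.524°.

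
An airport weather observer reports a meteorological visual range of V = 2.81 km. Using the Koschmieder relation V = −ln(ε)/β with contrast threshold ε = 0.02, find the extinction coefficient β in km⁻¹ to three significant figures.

β = −ln(0.02) / V = 3.912 / 2.81 = 1.3922 km⁻¹.

1.39 km⁻¹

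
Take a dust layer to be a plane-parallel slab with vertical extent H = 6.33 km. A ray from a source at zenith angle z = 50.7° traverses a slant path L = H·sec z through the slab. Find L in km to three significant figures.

9.99 km

sec z = 1/cos 50.7° = 1.5788.
L = 6.33 × 1.5788 = 9.994 km.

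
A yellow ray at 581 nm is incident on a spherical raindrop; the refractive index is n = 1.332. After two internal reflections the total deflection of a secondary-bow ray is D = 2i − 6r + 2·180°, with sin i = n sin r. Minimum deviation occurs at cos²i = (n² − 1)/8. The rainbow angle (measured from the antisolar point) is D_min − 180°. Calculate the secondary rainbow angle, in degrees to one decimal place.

50.6°

cos²i = (1.77422 − 1)/8 = 0.09678; i = arccos(0.31109) = 71.875°.
sin r = sin 71.875°/1.332 = 0.71350; r = 45.520°.
D_min = 2·71.875° − 6·45.520° + 360° = 230.628°.
Rainbow angle = D_min − 180° = 50.628°.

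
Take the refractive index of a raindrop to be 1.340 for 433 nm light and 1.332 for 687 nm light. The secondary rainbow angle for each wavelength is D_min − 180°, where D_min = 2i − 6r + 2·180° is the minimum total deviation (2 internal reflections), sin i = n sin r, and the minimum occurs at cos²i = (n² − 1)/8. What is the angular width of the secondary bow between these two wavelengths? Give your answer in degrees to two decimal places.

2.08°

At 433 nm (n = 1.340): cos²i = 0.09945 → i = 71.618°, r = 45.088°, D_min = 232.709°, rainbow angle = 52.709°.
At 687 nm (n = 1.332): cos²i = 0.09678 → i = 71.875°, r = 45.520°, D_min = 230.628°, rainbow angle = 50.628°.
Angular width = |52.709° − 50.628°| = 2.080°.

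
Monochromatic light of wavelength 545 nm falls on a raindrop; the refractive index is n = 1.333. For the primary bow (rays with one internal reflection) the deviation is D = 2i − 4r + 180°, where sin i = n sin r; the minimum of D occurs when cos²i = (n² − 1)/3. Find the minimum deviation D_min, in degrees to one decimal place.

cos²i = (1.77689 − 1)/3 = 0.25896; i = arccos(0.50888) = 59.410°.
sin r = sin 59.410°/1.333 = 0.64579; r = 40.225°.
D_min = 2·59.410° − 4·40.225° + 180° = 137.922°.

137.9°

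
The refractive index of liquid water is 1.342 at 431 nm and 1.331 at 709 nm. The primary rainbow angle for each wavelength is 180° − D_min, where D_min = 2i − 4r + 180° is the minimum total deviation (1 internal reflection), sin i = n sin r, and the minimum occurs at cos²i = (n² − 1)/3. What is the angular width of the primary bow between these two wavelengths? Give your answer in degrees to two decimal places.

1.58°

At 431 nm (n = 1.342): cos²i = 0.26699 → i = 58.888°, r = 39.641°, D_min = 139.213°, rainbow angle = 40.787°.
At 709 nm (n = 1.331): cos²i = 0.25719 → i = 59.527°, r = 40.356°, D_min = 137.630°, rainbow angle = 42.370°.
Angular width = |40.787° − 42.370°| = 1.583°.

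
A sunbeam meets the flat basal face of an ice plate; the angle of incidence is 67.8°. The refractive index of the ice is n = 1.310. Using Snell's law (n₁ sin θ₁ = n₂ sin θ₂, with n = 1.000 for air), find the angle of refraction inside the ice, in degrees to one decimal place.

45.0°

Snell: sin θ_r = sin θ_i / n = sin 67.8° / 1.310 = 0.9259 / 1.310 = 0.7068.
θ_r = arcsin(0.7068) = 44.97°.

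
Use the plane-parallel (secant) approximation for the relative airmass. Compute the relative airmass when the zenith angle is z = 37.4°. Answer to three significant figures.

X = sec z = 1/cos 37.4° = 1/0.7944 = 1.2588.

1.26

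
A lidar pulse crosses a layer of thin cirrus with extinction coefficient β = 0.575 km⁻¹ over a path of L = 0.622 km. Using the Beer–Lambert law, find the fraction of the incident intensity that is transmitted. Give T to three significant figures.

0.699

τ = β·L = 0.575 × 0.622 = 0.3576.
T = exp(−0.3576) = 0.6993.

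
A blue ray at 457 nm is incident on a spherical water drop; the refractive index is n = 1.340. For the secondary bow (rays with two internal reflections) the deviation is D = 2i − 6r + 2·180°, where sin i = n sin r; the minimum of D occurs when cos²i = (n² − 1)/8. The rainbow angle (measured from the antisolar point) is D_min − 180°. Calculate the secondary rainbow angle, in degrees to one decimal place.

cos²i = (1.79560 − 1)/8 = 0.09945; i = arccos(0.31536) = 71.618°.
sin r = sin 71.618°/1.340 = 0.70819; r = 45.088°.
D_min = 2·71.618° − 6·45.088° + 360° = 232.709°.
Rainbow angle = D_min − 180° = 52.709°.

52.7°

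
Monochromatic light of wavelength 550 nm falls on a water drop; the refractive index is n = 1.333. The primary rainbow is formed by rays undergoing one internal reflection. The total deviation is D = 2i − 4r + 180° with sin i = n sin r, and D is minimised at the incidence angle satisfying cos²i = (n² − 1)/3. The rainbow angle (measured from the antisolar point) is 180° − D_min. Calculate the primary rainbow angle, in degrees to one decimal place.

cos²i = (1.77689 − 1)/3 = 0.25896; i = arccos(0.50888) = 59.410°.
sin r = sin 59.410°/1.333 = 0.64579; r = 40.225°.
D_min = 2·59.410° − 4·40.225° + 180° = 137.922°.
Rainbow angle = 180° − D_min = 42.078°.

42.1°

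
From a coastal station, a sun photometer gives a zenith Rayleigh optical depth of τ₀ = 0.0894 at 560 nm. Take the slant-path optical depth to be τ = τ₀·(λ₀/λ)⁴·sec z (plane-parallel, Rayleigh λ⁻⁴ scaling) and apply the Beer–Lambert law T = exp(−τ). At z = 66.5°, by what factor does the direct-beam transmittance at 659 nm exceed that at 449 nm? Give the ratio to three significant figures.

1.53

Airmass: sec 66.5° = 2.5078.
τ(659 nm) = 0.0894 × (560/659)⁴ × 2.5078 = 0.0894 × 0.5214 × 2.5078 = 0.1169.
τ(449 nm) = 0.0894 × (560/449)⁴ × 2.5078 = 0.0894 × 2.4197 × 2.5078 = 0.5425.
T(659)/T(449) = exp(τ_B − τ_A) = exp(0.4256) = 1.5305.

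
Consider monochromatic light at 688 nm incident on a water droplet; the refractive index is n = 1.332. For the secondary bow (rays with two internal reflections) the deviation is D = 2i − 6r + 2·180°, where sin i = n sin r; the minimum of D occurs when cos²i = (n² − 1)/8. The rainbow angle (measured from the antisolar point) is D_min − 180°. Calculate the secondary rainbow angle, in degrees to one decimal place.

50.6°

cos²i = (1.77422 − 1)/8 = 0.09678; i = arccos(0.31109) = 71.875°.
sin r = sin 71.875°/1.332 = 0.71350; r = 45.520°.
D_min = 2·71.875° − 6·45.520° + 360° = 230.628°.
Rainbow angle = D_min − 180° = 50.628°.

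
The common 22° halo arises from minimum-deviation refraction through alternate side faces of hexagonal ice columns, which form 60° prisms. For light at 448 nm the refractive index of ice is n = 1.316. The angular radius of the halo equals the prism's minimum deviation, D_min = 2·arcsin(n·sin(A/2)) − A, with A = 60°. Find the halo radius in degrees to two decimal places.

22.30°

n·sin(A/2) = 1.316 × sin 30° = 1.316 × 0.5000 = 0.6580.
D_min = 2·arcsin(0.6580) − 60° = 2 × 41.148° − 60° = 22.295°.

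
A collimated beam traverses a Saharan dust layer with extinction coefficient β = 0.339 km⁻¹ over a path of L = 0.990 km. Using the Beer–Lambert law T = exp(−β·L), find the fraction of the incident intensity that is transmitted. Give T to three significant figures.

0.715

τ = β·L = 0.339 × 0.990 = 0.3356.
T = exp(−0.3356) = 0.7149.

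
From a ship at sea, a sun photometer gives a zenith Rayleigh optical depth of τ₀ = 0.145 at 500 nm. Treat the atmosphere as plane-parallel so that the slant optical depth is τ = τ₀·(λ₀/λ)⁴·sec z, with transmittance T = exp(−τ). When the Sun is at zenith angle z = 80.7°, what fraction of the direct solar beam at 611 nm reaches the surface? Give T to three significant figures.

sec 80.7° = 6.1880.
τ = 0.145 × (500/611)⁴ × 6.1880 = 0.145 × 0.4485 × 6.1880 = 0.4024.
T = exp(−0.4024) = 0.6687.

0.669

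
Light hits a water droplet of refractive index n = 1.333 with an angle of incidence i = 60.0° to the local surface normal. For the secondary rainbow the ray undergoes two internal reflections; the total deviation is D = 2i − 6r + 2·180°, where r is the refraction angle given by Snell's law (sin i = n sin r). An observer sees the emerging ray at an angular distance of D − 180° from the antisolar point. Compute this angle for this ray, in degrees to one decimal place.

sin r = sin 60.0° / 1.333 = 0.8660/1.333 = 0.6497; r = 40.52°.
D = 2·60.0° − 6·40.52° + 2·180° = 120.00° − 243.11° + 360° = 236.89°.
Angle from antisolar point = D − 180° = 56.89°.

56.9°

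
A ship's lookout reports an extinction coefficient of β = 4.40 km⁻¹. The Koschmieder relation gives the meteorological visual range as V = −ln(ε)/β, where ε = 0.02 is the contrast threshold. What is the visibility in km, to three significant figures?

V = −ln(0.02) / 4.40 = 3.912 / 4.40 = 0.8891 km.

0.889 km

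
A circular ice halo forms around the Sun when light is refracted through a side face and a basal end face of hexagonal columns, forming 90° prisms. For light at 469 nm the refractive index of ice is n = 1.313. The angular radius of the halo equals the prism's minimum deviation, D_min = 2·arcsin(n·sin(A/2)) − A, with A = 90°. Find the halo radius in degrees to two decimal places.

n·sin(A/2) = 1.313 × sin 45° = 1.313 × 0.7071 = 0.9284.
D_min = 2·arcsin(0.9284) − 90° = 2 × 68.192° − 90° = 46.383°.

46.38°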